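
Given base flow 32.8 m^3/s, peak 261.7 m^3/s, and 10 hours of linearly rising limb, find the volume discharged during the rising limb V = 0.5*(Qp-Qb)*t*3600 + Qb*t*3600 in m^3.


V = 0.5*(261.7 - 32.8)*10*3600 + 32.8*10*3600 = 5.3010e+06 m^3


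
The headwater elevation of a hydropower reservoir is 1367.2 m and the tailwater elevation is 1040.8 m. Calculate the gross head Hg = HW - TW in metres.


Hg = 1367.2 - 1040.8 = 326.4000 m


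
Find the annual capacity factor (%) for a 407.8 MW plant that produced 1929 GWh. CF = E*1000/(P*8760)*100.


CF = 1929 * 1000 / (407.8 * 8760) * 100 = 53.9984 %


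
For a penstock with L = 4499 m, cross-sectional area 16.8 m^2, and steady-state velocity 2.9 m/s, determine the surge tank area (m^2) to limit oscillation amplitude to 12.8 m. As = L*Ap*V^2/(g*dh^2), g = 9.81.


As = 4499 * 16.8 * 2.9^2 / (9.81 * 12.8^2) = 395.4871 m^2


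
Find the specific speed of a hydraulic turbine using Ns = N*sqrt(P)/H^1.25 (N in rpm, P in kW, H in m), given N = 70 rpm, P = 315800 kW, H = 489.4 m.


Ns = 70 * 315800^0.5 / 489.4^1.25 = 17.0893


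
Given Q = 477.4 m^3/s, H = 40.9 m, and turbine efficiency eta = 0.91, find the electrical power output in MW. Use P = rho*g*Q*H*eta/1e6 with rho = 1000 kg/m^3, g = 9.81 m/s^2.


P = 1000 * 9.81 * 477.4 * 40.9 * 0.91 / 1e6 = 174.3075 MW


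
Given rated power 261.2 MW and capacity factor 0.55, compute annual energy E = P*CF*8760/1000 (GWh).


E = 261.2 * 0.55 * 8760 / 1000 = 1258.4616 GWh


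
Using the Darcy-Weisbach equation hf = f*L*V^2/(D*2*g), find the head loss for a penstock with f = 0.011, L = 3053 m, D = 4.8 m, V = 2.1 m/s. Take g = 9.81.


hf = 0.011 * 3053 * 2.1^2 / (4.8 * 2 * 9.81) = 1.5726 m


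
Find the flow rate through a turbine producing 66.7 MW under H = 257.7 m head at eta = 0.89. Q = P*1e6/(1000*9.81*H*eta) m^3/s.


Q = 66.7 * 1e6 / (1000 * 9.81 * 257.7 * 0.89) = 29.6451 m^3/s


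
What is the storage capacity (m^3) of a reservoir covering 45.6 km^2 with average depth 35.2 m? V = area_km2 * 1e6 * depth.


V = 45.6 * 1e6 * 35.2 = 1.6051e+09 m^3


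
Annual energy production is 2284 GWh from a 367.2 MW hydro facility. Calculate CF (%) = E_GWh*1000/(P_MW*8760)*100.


CF = 2284 * 1000 / (367.2 * 8760) * 100 = 71.0051 %


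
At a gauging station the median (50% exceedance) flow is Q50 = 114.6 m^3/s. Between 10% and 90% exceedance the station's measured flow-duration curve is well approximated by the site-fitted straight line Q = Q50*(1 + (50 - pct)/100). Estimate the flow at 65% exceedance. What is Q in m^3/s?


Q = 114.6 * (1 + (50 - 65)/100) = 97.4100 m^3/s


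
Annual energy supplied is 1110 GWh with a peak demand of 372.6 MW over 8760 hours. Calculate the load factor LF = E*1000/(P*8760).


LF = 1110 * 1000 / (372.6 * 8760) = 0.3401


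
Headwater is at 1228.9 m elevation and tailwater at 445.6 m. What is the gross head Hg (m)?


Hg = 1228.9 - 445.6 = 783.3000 m


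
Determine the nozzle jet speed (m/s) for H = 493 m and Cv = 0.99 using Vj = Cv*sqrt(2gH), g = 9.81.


Vj = 0.99 * sqrt(2*9.81*493) = 97.3662 m/s


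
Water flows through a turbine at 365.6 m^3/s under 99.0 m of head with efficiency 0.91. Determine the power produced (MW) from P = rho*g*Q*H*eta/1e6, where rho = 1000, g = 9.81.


P = 1000 * 9.81 * 365.6 * 99.0 * 0.91 / 1e6 = 323.1110 MW


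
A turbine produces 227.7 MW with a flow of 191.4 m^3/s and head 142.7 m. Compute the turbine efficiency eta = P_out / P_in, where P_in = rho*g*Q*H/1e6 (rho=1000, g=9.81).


P_in = 1000 * 9.81 * 191.4 * 142.7 / 1e6 = 267.9384 MW
eta = 227.7 / 267.9384 = 0.8498


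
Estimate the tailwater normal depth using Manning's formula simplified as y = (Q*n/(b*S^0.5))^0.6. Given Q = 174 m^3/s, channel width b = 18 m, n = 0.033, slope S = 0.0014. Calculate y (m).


y = (174 * 0.033 / (18 * 0.0014^0.5))^0.6 = 3.6177 m


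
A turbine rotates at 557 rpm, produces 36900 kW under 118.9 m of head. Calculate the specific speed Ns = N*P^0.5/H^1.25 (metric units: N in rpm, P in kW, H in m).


Ns = 557 * 36900^0.5 / 118.9^1.25 = 272.5154


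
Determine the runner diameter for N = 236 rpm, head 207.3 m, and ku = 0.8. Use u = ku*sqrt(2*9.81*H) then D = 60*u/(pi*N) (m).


u = 0.8 * sqrt(2*9.81*207.3) = 51.0198 m/s
D = 60 * 51.0198 / (pi * 236) = 4.1288 m


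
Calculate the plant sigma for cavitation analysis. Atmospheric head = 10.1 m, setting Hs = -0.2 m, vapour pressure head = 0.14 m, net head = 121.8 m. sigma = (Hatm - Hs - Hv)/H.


sigma = (10.1 - (-0.2) - 0.14) / 121.8 = 0.0834


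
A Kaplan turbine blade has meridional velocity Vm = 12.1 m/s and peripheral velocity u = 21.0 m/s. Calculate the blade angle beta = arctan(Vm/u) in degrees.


beta = arctan(12.1 / 21.0) = 29.9501 degrees


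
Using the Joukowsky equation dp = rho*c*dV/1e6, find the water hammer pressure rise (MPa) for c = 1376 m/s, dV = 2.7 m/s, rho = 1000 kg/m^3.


dp = 1000 * 1376 * 2.7 / 1e6 = 3.7152 MPa


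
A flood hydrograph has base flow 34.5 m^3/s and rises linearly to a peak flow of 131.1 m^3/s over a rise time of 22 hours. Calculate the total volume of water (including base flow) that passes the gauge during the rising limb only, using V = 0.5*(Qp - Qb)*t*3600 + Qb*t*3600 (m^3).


V = 0.5*(131.1 - 34.5)*22*3600 + 34.5*22*3600 = 6.5578e+06 m^3


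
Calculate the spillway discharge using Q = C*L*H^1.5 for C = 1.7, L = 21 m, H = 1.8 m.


Q = 1.7 * 21 * 1.8^1.5 = 86.2138 m^3/s


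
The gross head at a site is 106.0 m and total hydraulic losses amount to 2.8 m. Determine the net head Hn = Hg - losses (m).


Hn = 106.0 - 2.8 = 103.2000 m


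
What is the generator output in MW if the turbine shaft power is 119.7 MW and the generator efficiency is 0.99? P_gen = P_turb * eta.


P_gen = 119.7 * 0.99 = 118.5030 MW


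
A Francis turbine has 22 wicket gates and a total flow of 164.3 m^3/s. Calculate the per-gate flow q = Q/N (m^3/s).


q = 164.3 / 22 = 7.4682 m^3/s


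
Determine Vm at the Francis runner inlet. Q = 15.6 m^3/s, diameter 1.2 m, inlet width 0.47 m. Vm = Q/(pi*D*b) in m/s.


Vm = 15.6 / (pi * 1.2 * 0.47) = 8.8043 m/s


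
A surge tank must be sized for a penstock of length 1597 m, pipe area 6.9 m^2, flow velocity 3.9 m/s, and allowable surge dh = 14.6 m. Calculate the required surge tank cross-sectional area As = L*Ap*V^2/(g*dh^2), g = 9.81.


As = 1597 * 6.9 * 3.9^2 / (9.81 * 14.6^2) = 80.1509 m^2


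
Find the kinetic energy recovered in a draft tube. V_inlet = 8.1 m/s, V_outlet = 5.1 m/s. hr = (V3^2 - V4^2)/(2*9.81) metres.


hr = (8.1^2 - 5.1^2) / (2*9.81) = 2.0183 m


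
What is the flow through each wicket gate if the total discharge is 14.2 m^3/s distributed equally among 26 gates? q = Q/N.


q = 14.2 / 26 = 0.5462 m^3/s


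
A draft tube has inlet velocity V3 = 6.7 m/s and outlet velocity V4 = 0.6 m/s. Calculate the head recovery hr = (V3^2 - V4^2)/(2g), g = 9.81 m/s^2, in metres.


hr = (6.7^2 - 0.6^2) / (2*9.81) = 2.2696 m


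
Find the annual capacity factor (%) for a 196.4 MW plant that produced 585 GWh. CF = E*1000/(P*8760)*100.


CF = 585 * 1000 / (196.4 * 8760) * 100 = 34.0025 %


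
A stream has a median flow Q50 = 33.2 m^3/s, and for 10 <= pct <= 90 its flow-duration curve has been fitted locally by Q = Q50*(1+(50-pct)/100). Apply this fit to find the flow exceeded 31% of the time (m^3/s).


Q = 33.2 * (1 + (50 - 31)/100) = 39.5080 m^3/s


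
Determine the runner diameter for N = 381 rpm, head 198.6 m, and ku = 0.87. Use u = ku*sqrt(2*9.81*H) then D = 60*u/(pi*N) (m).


u = 0.87 * sqrt(2*9.81*198.6) = 54.3073 m/s
D = 60 * 54.3073 / (pi * 381) = 2.7223 m


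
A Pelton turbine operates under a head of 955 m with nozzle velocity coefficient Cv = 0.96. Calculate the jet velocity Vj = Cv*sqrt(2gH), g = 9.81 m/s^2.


Vj = 0.96 * sqrt(2*9.81*955) = 131.4082 m/s


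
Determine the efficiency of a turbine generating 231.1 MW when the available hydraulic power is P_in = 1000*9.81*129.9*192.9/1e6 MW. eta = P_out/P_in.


P_in = 1000 * 9.81 * 129.9 * 192.9 / 1e6 = 245.8161 MW
eta = 231.1 / 245.8161 = 0.9401


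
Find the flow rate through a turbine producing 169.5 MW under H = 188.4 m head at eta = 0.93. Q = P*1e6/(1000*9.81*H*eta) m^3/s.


Q = 169.5 * 1e6 / (1000 * 9.81 * 188.4 * 0.93) = 98.6136 m^3/s


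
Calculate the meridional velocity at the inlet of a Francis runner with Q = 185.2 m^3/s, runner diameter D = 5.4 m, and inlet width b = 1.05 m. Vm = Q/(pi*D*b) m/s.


Vm = 185.2 / (pi * 5.4 * 1.05) = 10.3970 m/s


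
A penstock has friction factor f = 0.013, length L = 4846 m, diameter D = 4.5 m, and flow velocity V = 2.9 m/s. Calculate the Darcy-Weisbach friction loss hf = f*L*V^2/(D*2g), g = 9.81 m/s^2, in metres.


hf = 0.013 * 4846 * 2.9^2 / (4.5 * 2 * 9.81) = 6.0008 m


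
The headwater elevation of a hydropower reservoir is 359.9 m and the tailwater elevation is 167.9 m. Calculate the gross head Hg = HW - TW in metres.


Hg = 359.9 - 167.9 = 192.0000 m


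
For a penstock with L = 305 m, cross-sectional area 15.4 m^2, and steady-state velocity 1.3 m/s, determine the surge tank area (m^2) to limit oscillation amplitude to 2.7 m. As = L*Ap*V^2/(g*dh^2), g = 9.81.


As = 305 * 15.4 * 1.3^2 / (9.81 * 2.7^2) = 110.9969 m^2


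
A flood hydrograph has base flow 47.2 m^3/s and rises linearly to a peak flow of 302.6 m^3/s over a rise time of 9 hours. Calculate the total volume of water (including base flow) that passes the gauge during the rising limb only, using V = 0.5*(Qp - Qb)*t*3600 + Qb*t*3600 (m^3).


V = 0.5*(302.6 - 47.2)*9*3600 + 47.2*9*3600 = 5.6668e+06 m^3


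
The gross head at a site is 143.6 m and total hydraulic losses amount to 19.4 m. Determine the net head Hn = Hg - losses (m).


Hn = 143.6 - 19.4 = 124.2000 m


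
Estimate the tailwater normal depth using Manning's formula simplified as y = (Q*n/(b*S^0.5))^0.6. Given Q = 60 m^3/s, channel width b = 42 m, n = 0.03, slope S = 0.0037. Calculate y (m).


y = (60 * 0.03 / (42 * 0.0037^0.5))^0.6 = 0.8105 m


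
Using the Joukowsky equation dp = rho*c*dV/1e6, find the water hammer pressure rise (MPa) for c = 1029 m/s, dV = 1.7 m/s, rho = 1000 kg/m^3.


dp = 1000 * 1029 * 1.7 / 1e6 = 1.7493 MPa


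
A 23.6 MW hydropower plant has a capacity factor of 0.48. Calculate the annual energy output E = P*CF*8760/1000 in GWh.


E = 23.6 * 0.48 * 8760 / 1000 = 99.2333 GWh


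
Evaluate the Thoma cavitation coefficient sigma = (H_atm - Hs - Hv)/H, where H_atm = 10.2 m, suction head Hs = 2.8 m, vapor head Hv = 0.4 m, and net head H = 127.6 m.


sigma = (10.2 - 2.8 - 0.4) / 127.6 = 0.0549


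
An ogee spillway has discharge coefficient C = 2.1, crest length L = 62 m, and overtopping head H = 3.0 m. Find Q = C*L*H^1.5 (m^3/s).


Q = 2.1 * 62 * 3.0^1.5 = 676.5390 m^3/s


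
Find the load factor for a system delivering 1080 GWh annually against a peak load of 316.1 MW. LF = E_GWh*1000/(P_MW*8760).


LF = 1080 * 1000 / (316.1 * 8760) = 0.3900


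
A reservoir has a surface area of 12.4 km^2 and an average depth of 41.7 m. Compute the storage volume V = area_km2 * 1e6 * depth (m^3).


V = 12.4 * 1e6 * 41.7 = 5.1708e+08 m^3


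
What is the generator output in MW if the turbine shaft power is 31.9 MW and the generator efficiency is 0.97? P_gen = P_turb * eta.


P_gen = 31.9 * 0.97 = 30.9430 MW


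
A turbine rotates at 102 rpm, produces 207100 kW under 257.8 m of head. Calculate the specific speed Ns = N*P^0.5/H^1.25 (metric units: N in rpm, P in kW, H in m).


Ns = 102 * 207100^0.5 / 257.8^1.25 = 44.9352


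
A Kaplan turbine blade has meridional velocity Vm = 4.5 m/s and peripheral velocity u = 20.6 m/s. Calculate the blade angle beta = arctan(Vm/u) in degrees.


beta = arctan(4.5 / 20.6) = 12.3225 degrees


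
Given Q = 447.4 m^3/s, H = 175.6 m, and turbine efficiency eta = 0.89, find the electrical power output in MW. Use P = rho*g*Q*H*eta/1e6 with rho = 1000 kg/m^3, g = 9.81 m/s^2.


P = 1000 * 9.81 * 447.4 * 175.6 * 0.89 / 1e6 = 685.9295 MW


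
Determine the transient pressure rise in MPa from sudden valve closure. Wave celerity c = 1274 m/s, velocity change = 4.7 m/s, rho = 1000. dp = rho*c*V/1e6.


dp = 1000 * 1274 * 4.7 / 1e6 = 5.9878 MPa


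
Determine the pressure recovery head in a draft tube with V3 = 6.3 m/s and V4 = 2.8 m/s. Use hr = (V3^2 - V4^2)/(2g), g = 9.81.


hr = (6.3^2 - 2.8^2) / (2*9.81) = 1.6233 m


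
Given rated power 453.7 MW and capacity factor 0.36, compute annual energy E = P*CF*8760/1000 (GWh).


E = 453.7 * 0.36 * 8760 / 1000 = 1430.7883 GWh


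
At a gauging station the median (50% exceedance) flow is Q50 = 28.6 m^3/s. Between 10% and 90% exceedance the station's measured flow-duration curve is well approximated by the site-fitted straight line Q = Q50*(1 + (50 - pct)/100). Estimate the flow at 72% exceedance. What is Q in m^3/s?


Q = 28.6 * (1 + (50 - 72)/100) = 22.3080 m^3/s


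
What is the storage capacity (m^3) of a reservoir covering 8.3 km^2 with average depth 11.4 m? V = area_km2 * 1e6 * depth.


V = 8.3 * 1e6 * 11.4 = 9.4620e+07 m^3


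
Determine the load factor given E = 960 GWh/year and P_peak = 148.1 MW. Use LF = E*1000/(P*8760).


LF = 960 * 1000 / (148.1 * 8760) = 0.7400


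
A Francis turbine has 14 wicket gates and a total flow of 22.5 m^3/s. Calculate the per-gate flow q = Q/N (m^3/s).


q = 22.5 / 14 = 1.6071 m^3/s


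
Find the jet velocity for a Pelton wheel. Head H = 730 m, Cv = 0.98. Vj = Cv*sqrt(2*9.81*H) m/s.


Vj = 0.98 * sqrt(2*9.81*730) = 117.2835 m/s


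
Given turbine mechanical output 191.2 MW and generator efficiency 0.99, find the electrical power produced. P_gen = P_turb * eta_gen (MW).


P_gen = 191.2 * 0.99 = 189.2880 MW


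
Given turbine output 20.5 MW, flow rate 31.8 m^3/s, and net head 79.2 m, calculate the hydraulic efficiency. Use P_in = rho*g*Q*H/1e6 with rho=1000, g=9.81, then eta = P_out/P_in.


P_in = 1000 * 9.81 * 31.8 * 79.2 / 1e6 = 24.7071 MW
eta = 20.5 / 24.7071 = 0.8297


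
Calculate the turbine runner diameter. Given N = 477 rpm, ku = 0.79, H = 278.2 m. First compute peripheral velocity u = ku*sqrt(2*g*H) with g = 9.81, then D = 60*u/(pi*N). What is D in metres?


u = 0.79 * sqrt(2*9.81*278.2) = 58.3654 m/s
D = 60 * 58.3654 / (pi * 477) = 2.3369 m


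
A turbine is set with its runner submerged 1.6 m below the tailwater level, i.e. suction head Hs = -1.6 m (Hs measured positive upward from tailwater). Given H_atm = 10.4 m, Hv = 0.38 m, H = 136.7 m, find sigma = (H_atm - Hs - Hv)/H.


sigma = (10.4 - (-1.6) - 0.38) / 136.7 = 0.0850


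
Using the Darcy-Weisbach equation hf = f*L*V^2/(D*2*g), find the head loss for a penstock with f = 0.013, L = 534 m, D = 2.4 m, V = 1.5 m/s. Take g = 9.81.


hf = 0.013 * 534 * 1.5^2 / (2.4 * 2 * 9.81) = 0.3317 m


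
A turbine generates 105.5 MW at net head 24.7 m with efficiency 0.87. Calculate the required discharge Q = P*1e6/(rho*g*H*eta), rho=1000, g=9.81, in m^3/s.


Q = 105.5 * 1e6 / (1000 * 9.81 * 24.7 * 0.87) = 500.4576 m^3/s


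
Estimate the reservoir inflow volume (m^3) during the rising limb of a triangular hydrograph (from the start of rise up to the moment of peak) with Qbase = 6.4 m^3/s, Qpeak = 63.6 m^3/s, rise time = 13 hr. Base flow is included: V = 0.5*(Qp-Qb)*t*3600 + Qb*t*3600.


V = 0.5*(63.6 - 6.4)*13*3600 + 6.4*13*3600 = 1.6380e+06 m^3


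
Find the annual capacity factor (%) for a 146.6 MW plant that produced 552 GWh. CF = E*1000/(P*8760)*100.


CF = 552 * 1000 / (146.6 * 8760) * 100 = 42.9834 %


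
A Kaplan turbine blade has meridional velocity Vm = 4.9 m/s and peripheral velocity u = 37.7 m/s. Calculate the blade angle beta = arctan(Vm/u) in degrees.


beta = arctan(4.9 / 37.7) = 7.4054 degrees


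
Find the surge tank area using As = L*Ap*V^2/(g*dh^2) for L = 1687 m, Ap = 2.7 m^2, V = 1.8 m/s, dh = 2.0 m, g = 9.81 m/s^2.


As = 1687 * 2.7 * 1.8^2 / (9.81 * 2.0^2) = 376.0927 m^2


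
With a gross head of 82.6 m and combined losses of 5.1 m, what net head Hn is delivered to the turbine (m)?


Hn = 82.6 - 5.1 = 77.5000 m


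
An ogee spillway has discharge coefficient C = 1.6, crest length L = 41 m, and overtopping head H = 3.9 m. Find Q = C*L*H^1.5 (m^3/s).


Q = 1.6 * 41 * 3.9^1.5 = 505.2435 m^3/s


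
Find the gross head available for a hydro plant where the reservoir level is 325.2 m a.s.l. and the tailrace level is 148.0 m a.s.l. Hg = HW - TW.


Hg = 325.2 - 148.0 = 177.2000 m


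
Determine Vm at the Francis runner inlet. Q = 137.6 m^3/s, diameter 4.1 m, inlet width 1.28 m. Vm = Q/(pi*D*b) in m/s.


Vm = 137.6 / (pi * 4.1 * 1.28) = 8.3459 m/s


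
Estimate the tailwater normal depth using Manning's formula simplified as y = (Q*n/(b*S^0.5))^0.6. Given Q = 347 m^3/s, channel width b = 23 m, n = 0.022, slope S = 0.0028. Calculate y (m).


y = (347 * 0.022 / (23 * 0.0028^0.5))^0.6 = 3.0093 m


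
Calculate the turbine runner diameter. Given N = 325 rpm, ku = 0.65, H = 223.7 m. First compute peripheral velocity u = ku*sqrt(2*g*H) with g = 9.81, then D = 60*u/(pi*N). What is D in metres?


u = 0.65 * sqrt(2*9.81*223.7) = 43.0622 m/s
D = 60 * 43.0622 / (pi * 325) = 2.5305 m


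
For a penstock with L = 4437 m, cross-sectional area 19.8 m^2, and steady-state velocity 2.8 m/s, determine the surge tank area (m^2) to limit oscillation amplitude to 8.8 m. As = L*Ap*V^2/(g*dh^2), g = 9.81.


As = 4437 * 19.8 * 2.8^2 / (9.81 * 8.8^2) = 906.6430 m^2


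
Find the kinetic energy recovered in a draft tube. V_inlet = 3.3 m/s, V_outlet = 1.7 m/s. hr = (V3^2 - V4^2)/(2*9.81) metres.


hr = (3.3^2 - 1.7^2) / (2*9.81) = 0.4077 m


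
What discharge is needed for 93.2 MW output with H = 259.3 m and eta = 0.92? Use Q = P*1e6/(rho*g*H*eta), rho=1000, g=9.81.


Q = 93.2 * 1e6 / (1000 * 9.81 * 259.3 * 0.92) = 39.8251 m^3/s


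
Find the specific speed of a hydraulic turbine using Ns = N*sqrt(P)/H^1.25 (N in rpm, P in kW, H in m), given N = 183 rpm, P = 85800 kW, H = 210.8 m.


Ns = 183 * 85800^0.5 / 210.8^1.25 = 66.7354


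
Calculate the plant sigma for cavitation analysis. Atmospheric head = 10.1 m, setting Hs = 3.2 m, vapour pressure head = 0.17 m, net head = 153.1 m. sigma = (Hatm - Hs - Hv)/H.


sigma = (10.1 - 3.2 - 0.17) / 153.1 = 0.0440


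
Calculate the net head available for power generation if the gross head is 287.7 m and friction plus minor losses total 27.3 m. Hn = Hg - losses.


Hn = 287.7 - 27.3 = 260.4000 m


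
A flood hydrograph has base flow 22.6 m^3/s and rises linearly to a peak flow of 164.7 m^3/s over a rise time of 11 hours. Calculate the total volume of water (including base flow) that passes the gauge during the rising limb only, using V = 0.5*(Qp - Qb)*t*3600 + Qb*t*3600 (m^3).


V = 0.5*(164.7 - 22.6)*11*3600 + 22.6*11*3600 = 3.7085e+06 m^3


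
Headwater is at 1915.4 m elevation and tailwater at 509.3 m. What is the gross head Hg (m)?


Hg = 1915.4 - 509.3 = 1406.1000 m


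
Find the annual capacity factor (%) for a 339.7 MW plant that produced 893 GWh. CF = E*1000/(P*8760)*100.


CF = 893 * 1000 / (339.7 * 8760) * 100 = 30.0090 %


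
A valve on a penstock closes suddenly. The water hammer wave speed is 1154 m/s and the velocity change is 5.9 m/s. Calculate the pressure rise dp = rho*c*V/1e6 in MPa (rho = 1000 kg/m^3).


dp = 1000 * 1154 * 5.9 / 1e6 = 6.8086 MPa


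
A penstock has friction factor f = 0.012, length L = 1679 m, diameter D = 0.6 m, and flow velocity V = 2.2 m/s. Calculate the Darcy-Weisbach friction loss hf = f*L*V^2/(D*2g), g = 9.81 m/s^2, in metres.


hf = 0.012 * 1679 * 2.2^2 / (0.6 * 2 * 9.81) = 8.2838 m


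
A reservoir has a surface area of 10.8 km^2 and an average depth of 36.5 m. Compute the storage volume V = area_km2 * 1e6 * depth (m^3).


V = 10.8 * 1e6 * 36.5 = 3.9420e+08 m^3


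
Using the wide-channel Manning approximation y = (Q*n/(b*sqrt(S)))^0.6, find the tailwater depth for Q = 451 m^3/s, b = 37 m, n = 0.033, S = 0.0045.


y = (451 * 0.033 / (37 * 0.0045^0.5))^0.6 = 2.9291 m


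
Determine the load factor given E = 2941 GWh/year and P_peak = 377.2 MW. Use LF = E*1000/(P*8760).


LF = 2941 * 1000 / (377.2 * 8760) = 0.8901


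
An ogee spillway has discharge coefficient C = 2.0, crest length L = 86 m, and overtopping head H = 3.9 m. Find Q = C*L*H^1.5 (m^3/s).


Q = 2.0 * 86 * 3.9^1.5 = 1324.7239 m^3/s


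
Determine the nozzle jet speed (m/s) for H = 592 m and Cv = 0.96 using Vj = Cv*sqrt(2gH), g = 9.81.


Vj = 0.96 * sqrt(2*9.81*592) = 103.4622 m/s


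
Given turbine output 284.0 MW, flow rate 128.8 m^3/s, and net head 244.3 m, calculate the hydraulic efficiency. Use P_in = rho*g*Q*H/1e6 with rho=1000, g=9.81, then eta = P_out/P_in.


P_in = 1000 * 9.81 * 128.8 * 244.3 / 1e6 = 308.6799 MW
eta = 284.0 / 308.6799 = 0.9200


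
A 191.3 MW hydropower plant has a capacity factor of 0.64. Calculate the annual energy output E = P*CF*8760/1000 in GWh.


E = 191.3 * 0.64 * 8760 / 1000 = 1072.5043 GWh


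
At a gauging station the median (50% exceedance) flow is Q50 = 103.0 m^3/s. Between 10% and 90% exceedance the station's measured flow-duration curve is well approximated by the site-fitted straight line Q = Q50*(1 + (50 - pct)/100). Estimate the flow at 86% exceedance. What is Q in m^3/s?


Q = 103.0 * (1 + (50 - 86)/100) = 65.9200 m^3/s


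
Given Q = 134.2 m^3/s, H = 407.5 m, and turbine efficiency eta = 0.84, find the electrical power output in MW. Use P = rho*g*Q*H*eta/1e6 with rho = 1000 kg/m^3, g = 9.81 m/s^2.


P = 1000 * 9.81 * 134.2 * 407.5 * 0.84 / 1e6 = 450.6386 MW


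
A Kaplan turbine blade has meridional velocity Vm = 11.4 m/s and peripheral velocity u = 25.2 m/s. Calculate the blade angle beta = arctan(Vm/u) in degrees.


beta = arctan(11.4 / 25.2) = 24.3411 degrees


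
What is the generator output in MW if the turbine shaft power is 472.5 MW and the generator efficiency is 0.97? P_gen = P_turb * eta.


P_gen = 472.5 * 0.97 = 458.3250 MW


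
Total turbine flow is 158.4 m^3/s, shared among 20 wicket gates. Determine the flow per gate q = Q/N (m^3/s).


q = 158.4 / 20 = 7.9200 m^3/s


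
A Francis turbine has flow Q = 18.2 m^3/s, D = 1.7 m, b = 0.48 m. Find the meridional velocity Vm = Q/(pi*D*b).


Vm = 18.2 / (pi * 1.7 * 0.48) = 7.0996 m/s


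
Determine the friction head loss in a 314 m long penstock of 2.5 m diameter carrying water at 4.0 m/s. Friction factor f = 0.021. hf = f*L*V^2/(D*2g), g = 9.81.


hf = 0.021 * 314 * 4.0^2 / (2.5 * 2 * 9.81) = 2.1509 m


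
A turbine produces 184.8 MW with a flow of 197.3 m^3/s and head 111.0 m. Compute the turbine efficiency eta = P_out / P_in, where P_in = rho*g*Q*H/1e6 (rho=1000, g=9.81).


P_in = 1000 * 9.81 * 197.3 * 111.0 / 1e6 = 214.8419 MW
eta = 184.8 / 214.8419 = 0.8602


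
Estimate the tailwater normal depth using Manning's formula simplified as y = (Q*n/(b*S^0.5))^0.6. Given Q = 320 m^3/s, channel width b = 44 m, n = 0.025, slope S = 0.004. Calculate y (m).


y = (320 * 0.025 / (44 * 0.004^0.5))^0.6 = 1.8844 m


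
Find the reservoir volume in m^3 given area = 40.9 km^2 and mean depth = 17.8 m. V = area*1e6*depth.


V = 40.9 * 1e6 * 17.8 = 7.2802e+08 m^3


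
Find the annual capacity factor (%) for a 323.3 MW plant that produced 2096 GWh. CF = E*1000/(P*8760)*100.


CF = 2096 * 1000 / (323.3 * 8760) * 100 = 74.0085 %


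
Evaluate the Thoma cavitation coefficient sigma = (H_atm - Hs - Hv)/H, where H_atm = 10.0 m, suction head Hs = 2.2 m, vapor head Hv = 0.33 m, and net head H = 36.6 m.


sigma = (10.0 - 2.2 - 0.33) / 36.6 = 0.2041


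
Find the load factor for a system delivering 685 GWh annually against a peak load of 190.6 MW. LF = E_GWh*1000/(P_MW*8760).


LF = 685 * 1000 / (190.6 * 8760) = 0.4103


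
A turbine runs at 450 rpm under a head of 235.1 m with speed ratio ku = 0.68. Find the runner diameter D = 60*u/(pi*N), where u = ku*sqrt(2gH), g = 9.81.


u = 0.68 * sqrt(2*9.81*235.1) = 46.1833 m/s
D = 60 * 46.1833 / (pi * 450) = 1.9601 m


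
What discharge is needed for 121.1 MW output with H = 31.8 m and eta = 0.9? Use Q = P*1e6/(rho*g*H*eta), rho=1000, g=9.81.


Q = 121.1 * 1e6 / (1000 * 9.81 * 31.8 * 0.9) = 431.3259 m^3/s


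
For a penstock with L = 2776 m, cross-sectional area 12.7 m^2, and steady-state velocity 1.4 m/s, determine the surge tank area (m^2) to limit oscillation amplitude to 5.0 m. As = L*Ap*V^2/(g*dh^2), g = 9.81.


As = 2776 * 12.7 * 1.4^2 / (9.81 * 5.0^2) = 281.7541 m^2


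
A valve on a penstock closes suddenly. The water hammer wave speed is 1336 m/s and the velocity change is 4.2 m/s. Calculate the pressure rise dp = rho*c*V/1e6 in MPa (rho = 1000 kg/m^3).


dp = 1000 * 1336 * 4.2 / 1e6 = 5.6112 MPa


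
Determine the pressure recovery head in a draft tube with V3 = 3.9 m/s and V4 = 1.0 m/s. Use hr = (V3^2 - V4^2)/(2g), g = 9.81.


hr = (3.9^2 - 1.0^2) / (2*9.81) = 0.7243 m


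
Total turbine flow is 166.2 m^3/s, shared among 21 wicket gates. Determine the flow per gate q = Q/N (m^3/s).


q = 166.2 / 21 = 7.9143 m^3/s


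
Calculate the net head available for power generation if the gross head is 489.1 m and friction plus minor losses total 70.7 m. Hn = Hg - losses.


Hn = 489.1 - 70.7 = 418.4000 m


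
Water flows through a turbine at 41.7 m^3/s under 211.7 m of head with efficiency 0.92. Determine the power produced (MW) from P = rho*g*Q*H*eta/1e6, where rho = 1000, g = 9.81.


P = 1000 * 9.81 * 41.7 * 211.7 * 0.92 / 1e6 = 79.6735 MW


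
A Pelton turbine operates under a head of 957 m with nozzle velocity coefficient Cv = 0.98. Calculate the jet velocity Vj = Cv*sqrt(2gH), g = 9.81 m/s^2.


Vj = 0.98 * sqrt(2*9.81*957) = 134.2862 m/s


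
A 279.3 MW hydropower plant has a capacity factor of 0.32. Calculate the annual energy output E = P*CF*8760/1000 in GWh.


E = 279.3 * 0.32 * 8760 / 1000 = 782.9338 GWh


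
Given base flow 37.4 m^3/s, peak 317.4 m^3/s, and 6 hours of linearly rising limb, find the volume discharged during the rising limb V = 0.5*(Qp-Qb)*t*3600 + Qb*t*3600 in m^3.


V = 0.5*(317.4 - 37.4)*6*3600 + 37.4*6*3600 = 3.8318e+06 m^3


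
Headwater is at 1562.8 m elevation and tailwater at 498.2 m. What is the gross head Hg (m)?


Hg = 1562.8 - 498.2 = 1064.6000 m


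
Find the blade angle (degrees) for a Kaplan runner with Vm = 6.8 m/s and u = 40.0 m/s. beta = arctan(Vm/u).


beta = arctan(6.8 / 40.0) = 9.6480 degrees


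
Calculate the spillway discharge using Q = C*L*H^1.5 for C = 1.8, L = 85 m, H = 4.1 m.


Q = 1.8 * 85 * 4.1^1.5 = 1270.1857 m^3/s


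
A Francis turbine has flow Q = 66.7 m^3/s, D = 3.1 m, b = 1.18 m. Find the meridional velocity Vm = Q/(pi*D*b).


Vm = 66.7 / (pi * 3.1 * 1.18) = 5.8041 m/s


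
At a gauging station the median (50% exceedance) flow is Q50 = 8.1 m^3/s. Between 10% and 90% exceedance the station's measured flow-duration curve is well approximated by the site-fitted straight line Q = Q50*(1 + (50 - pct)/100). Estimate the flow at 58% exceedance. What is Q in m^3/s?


Q = 8.1 * (1 + (50 - 58)/100) = 7.4520 m^3/s


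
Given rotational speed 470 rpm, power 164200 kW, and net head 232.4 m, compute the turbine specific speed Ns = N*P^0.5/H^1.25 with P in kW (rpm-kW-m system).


Ns = 470 * 164200^0.5 / 232.4^1.25 = 209.8888


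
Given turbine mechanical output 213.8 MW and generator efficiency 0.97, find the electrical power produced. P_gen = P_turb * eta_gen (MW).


P_gen = 213.8 * 0.97 = 207.3860 MW


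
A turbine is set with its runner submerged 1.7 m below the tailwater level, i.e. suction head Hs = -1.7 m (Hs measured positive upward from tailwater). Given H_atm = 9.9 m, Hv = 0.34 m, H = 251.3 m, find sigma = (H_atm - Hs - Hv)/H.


sigma = (9.9 - (-1.7) - 0.34) / 251.3 = 0.0448


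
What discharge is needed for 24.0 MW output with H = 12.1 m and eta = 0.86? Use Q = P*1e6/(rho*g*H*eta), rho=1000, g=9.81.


Q = 24.0 * 1e6 / (1000 * 9.81 * 12.1 * 0.86) = 235.1031 m^3/s


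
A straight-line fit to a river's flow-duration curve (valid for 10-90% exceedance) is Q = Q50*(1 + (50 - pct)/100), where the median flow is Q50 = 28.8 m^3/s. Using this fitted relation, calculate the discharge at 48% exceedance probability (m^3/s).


Q = 28.8 * (1 + (50 - 48)/100) = 29.3760 m^3/s


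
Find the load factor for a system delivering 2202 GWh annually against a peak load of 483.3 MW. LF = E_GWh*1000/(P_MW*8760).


LF = 2202 * 1000 / (483.3 * 8760) = 0.5201


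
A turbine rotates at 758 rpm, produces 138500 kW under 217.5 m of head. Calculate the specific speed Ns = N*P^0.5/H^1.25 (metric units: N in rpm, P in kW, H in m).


Ns = 758 * 138500^0.5 / 217.5^1.25 = 337.7303


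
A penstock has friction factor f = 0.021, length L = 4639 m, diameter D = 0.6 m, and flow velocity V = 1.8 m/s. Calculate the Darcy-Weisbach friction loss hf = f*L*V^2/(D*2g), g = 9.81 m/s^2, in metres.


hf = 0.021 * 4639 * 1.8^2 / (0.6 * 2 * 9.81) = 26.8126 m


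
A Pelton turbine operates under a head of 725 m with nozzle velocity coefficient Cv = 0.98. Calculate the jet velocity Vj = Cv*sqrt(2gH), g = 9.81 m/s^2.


Vj = 0.98 * sqrt(2*9.81*725) = 116.8812 m/s


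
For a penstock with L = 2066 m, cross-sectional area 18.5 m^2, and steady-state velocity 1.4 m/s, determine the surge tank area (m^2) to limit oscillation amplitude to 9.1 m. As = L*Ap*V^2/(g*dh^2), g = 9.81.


As = 2066 * 18.5 * 1.4^2 / (9.81 * 9.1^2) = 92.2160 m^2


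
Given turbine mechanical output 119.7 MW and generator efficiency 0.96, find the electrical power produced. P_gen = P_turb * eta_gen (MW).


P_gen = 119.7 * 0.96 = 114.9120 MW


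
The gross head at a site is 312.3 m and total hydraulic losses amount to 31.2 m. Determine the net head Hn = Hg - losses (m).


Hn = 312.3 - 31.2 = 281.1000 m


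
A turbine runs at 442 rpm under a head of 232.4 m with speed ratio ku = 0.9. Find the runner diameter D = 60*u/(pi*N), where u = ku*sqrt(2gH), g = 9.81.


u = 0.9 * sqrt(2*9.81*232.4) = 60.7729 m/s
D = 60 * 60.7729 / (pi * 442) = 2.6260 m


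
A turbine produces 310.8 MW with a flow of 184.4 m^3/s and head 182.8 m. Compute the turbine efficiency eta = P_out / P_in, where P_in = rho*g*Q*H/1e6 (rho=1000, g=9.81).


P_in = 1000 * 9.81 * 184.4 * 182.8 / 1e6 = 330.6786 MW
eta = 310.8 / 330.6786 = 0.9399


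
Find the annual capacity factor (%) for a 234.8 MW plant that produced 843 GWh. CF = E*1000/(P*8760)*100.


CF = 843 * 1000 / (234.8 * 8760) * 100 = 40.9850 %


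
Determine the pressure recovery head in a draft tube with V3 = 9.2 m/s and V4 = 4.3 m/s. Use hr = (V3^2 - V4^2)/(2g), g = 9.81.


hr = (9.2^2 - 4.3^2) / (2*9.81) = 3.3716 m


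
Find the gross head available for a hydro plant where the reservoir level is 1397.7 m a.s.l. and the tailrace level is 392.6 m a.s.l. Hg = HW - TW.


Hg = 1397.7 - 392.6 = 1005.1000 m


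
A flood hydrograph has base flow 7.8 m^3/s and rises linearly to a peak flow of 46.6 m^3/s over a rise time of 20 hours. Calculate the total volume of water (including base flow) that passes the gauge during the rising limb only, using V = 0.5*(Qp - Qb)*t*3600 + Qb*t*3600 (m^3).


V = 0.5*(46.6 - 7.8)*20*3600 + 7.8*20*3600 = 1.9584e+06 m^3


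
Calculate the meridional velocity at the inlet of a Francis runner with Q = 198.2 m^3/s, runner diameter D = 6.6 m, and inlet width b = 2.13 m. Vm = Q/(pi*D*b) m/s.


Vm = 198.2 / (pi * 6.6 * 2.13) = 4.4878 m/s


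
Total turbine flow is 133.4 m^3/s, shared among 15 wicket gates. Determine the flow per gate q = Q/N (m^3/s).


q = 133.4 / 15 = 8.8933 m^3/s


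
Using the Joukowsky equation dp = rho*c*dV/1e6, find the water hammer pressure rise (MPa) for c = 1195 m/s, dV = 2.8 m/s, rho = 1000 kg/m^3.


dp = 1000 * 1195 * 2.8 / 1e6 = 3.3460 MPa


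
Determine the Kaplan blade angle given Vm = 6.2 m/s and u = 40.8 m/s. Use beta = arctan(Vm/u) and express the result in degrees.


beta = arctan(6.2 / 40.8) = 8.6406 degrees


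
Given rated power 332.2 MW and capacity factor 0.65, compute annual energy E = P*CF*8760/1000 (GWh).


E = 332.2 * 0.65 * 8760 / 1000 = 1891.5468 GWh


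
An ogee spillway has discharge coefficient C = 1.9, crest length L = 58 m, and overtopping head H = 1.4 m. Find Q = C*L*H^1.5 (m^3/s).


Q = 1.9 * 58 * 1.4^1.5 = 182.5466 m^3/s


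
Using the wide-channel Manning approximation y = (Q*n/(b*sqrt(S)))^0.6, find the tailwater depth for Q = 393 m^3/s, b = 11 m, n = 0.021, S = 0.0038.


y = (393 * 0.021 / (11 * 0.0038^0.5))^0.6 = 4.4792 m


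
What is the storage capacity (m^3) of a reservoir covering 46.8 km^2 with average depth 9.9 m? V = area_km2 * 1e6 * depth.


V = 46.8 * 1e6 * 9.9 = 4.6332e+08 m^3


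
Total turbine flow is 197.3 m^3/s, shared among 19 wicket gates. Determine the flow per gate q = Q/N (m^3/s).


q = 197.3 / 19 = 10.3842 m^3/s


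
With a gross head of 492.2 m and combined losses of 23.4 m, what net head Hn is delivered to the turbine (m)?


Hn = 492.2 - 23.4 = 468.8000 m


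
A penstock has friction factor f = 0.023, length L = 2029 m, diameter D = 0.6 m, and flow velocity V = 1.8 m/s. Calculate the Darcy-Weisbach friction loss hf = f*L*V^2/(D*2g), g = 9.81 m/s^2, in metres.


hf = 0.023 * 2029 * 1.8^2 / (0.6 * 2 * 9.81) = 12.8441 m


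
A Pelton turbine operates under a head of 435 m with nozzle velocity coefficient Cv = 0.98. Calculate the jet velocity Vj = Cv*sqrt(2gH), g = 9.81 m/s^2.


Vj = 0.98 * sqrt(2*9.81*435) = 90.5358 m/s


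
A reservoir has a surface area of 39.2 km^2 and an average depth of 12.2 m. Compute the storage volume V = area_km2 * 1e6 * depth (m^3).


V = 39.2 * 1e6 * 12.2 = 4.7824e+08 m^3


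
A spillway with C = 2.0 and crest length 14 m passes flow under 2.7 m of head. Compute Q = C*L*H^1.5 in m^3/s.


Q = 2.0 * 14 * 2.7^1.5 = 124.2235 m^3/s


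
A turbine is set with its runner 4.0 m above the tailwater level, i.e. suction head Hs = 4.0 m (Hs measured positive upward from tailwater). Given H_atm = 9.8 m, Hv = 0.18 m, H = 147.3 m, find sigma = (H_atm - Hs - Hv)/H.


sigma = (9.8 - 4.0 - 0.18) / 147.3 = 0.0382


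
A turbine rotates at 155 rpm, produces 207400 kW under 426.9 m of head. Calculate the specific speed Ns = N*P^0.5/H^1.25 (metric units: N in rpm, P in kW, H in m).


Ns = 155 * 207400^0.5 / 426.9^1.25 = 36.3771


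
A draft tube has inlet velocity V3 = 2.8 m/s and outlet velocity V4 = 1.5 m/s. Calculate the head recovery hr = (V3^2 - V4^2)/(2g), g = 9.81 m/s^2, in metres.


hr = (2.8^2 - 1.5^2) / (2*9.81) = 0.2849 m


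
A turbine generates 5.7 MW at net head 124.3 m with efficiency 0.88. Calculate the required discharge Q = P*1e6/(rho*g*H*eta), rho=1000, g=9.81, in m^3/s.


Q = 5.7 * 1e6 / (1000 * 9.81 * 124.3 * 0.88) = 5.3119 m^3/s


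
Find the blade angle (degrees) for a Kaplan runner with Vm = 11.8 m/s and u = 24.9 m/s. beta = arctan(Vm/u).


beta = arctan(11.8 / 24.9) = 25.3561 degrees


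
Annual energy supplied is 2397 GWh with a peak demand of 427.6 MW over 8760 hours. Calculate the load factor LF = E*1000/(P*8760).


LF = 2397 * 1000 / (427.6 * 8760) = 0.6399


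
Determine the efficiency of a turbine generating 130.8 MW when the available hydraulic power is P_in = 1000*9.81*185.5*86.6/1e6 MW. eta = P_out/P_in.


P_in = 1000 * 9.81 * 185.5 * 86.6 / 1e6 = 157.5908 MW
eta = 130.8 / 157.5908 = 0.8300


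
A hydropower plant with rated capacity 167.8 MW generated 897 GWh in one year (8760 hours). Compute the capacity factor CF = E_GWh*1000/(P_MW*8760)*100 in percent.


CF = 897 * 1000 / (167.8 * 8760) * 100 = 61.0234 %


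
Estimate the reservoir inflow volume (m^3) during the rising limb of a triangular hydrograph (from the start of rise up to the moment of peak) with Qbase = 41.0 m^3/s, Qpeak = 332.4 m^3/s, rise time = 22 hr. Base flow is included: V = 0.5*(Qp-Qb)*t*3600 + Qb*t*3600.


V = 0.5*(332.4 - 41.0)*22*3600 + 41.0*22*3600 = 1.4787e+07 m^3


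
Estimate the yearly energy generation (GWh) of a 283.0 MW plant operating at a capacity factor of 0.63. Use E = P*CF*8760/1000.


E = 283.0 * 0.63 * 8760 / 1000 = 1561.8204 GWh


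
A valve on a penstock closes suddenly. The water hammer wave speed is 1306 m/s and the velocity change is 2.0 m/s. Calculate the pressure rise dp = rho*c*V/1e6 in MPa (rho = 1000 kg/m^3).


dp = 1000 * 1306 * 2.0 / 1e6 = 2.6120 MPa


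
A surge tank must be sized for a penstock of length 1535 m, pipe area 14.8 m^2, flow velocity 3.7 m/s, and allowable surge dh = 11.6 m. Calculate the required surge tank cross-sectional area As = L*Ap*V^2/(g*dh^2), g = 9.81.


As = 1535 * 14.8 * 3.7^2 / (9.81 * 11.6^2) = 235.6072 m^2


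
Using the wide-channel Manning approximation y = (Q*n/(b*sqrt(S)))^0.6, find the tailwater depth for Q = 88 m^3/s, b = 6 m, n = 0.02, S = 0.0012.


y = (88 * 0.02 / (6 * 0.0012^0.5))^0.6 = 3.6030 m


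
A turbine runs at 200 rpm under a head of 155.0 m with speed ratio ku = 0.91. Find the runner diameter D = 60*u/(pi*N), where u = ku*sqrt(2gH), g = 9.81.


u = 0.91 * sqrt(2*9.81*155.0) = 50.1830 m/s
D = 60 * 50.1830 / (pi * 200) = 4.7921 m


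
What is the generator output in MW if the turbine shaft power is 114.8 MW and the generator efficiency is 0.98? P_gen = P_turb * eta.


P_gen = 114.8 * 0.98 = 112.5040 MW


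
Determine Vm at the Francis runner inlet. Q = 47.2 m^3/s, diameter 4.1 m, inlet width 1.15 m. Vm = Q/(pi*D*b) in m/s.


Vm = 47.2 / (pi * 4.1 * 1.15) = 3.1865 m/s


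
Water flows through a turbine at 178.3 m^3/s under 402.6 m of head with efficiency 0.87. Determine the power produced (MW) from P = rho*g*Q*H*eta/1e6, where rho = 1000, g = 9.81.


P = 1000 * 9.81 * 178.3 * 402.6 * 0.87 / 1e6 = 612.6513 MW


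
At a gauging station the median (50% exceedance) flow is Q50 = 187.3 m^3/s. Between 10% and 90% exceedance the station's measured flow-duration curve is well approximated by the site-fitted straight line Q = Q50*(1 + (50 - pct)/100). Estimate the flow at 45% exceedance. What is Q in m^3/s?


Q = 187.3 * (1 + (50 - 45)/100) = 196.6650 m^3/s


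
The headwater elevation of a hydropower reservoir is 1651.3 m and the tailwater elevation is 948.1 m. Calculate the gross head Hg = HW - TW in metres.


Hg = 1651.3 - 948.1 = 703.2000 m


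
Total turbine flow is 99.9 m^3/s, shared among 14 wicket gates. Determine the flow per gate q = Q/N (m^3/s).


q = 99.9 / 14 = 7.1357 m^3/s


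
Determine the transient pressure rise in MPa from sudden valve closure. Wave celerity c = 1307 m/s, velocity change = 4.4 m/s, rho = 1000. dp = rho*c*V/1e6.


dp = 1000 * 1307 * 4.4 / 1e6 = 5.7508 MPa


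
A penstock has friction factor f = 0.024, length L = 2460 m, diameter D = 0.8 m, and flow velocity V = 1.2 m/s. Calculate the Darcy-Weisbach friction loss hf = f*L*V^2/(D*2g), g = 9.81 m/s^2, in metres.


hf = 0.024 * 2460 * 1.2^2 / (0.8 * 2 * 9.81) = 5.4165 m


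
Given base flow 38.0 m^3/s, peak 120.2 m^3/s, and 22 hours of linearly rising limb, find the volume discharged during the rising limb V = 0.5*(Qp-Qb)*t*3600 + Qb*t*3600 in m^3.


V = 0.5*(120.2 - 38.0)*22*3600 + 38.0*22*3600 = 6.2647e+06 m^3


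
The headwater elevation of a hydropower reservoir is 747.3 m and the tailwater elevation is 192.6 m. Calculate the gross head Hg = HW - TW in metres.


Hg = 747.3 - 192.6 = 554.7000 m
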